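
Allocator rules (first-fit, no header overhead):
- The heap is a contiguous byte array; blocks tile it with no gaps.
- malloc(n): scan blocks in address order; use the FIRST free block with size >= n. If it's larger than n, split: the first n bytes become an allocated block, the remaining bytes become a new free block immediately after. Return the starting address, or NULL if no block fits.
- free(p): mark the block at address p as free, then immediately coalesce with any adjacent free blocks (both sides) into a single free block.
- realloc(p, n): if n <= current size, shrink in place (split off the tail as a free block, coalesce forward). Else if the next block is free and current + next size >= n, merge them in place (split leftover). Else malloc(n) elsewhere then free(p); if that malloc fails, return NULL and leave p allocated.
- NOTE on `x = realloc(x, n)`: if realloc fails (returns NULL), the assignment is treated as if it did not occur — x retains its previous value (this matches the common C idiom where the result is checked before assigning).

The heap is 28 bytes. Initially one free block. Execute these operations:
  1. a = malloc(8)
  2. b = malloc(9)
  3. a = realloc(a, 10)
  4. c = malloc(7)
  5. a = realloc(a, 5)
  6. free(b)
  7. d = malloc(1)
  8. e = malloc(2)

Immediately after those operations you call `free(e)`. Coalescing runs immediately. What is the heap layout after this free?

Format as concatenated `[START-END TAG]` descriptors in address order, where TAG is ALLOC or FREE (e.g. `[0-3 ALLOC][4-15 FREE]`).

Answer: [0-6 ALLOC][7-7 ALLOC][8-16 FREE][17-21 ALLOC][22-27 FREE]

Derivation:
Op 1: a = malloc(8) -> a = 0; heap: [0-7 ALLOC][8-27 FREE]
Op 2: b = malloc(9) -> b = 8; heap: [0-7 ALLOC][8-16 ALLOC][17-27 FREE]
Op 3: a = realloc(a, 10) -> a = 17; heap: [0-7 FREE][8-16 ALLOC][17-26 ALLOC][27-27 FREE]
Op 4: c = malloc(7) -> c = 0; heap: [0-6 ALLOC][7-7 FREE][8-16 ALLOC][17-26 ALLOC][27-27 FREE]
Op 5: a = realloc(a, 5) -> a = 17; heap: [0-6 ALLOC][7-7 FREE][8-16 ALLOC][17-21 ALLOC][22-27 FREE]
Op 6: free(b) -> (freed b); heap: [0-6 ALLOC][7-16 FREE][17-21 ALLOC][22-27 FREE]
Op 7: d = malloc(1) -> d = 7; heap: [0-6 ALLOC][7-7 ALLOC][8-16 FREE][17-21 ALLOC][22-27 FREE]
Op 8: e = malloc(2) -> e = 8; heap: [0-6 ALLOC][7-7 ALLOC][8-9 ALLOC][10-16 FREE][17-21 ALLOC][22-27 FREE]
free(e): e = 8 -> block [8-9 ALLOC]; mark free, coalesce with adjacent free neighbors -> [0-6 ALLOC][7-7 ALLOC][8-16 FREE][17-21 ALLOC][22-27 FREE]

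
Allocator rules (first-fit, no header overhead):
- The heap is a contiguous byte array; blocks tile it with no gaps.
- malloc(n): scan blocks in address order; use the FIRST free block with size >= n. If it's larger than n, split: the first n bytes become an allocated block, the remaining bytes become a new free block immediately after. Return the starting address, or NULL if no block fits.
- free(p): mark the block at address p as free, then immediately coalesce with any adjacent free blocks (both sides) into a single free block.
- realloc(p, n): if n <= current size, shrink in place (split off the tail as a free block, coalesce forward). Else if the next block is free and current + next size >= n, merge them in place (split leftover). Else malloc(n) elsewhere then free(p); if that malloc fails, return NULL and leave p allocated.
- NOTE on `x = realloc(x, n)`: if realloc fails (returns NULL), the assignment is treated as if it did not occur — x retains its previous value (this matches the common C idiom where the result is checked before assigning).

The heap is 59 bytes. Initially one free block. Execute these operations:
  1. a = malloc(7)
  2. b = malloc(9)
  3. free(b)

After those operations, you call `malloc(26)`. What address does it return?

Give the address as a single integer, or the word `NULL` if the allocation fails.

Op 1: a = malloc(7) -> a = 0; heap: [0-6 ALLOC][7-58 FREE]
Op 2: b = malloc(9) -> b = 7; heap: [0-6 ALLOC][7-15 ALLOC][16-58 FREE]
Op 3: free(b) -> (freed b); heap: [0-6 ALLOC][7-58 FREE]
malloc(26): first-fit scan over [0-6 ALLOC][7-58 FREE] -> 7

Answer: 7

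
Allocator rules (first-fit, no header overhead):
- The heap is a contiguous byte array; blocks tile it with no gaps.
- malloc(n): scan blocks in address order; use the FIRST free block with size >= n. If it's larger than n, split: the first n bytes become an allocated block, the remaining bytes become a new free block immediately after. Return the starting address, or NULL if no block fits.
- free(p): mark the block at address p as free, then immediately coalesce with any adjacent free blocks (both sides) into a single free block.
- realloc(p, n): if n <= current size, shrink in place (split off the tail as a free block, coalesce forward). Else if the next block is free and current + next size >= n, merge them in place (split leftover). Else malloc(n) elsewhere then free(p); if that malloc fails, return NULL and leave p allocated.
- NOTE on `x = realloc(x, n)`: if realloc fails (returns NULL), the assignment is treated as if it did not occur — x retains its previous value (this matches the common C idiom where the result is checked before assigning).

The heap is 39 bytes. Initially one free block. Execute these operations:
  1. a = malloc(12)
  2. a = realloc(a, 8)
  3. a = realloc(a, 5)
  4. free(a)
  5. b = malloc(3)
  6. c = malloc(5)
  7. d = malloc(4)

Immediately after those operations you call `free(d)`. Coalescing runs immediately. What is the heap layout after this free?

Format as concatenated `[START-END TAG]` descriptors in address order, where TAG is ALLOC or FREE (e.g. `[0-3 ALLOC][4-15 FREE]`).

Answer: [0-2 ALLOC][3-7 ALLOC][8-38 FREE]

Derivation:
Op 1: a = malloc(12) -> a = 0; heap: [0-11 ALLOC][12-38 FREE]
Op 2: a = realloc(a, 8) -> a = 0; heap: [0-7 ALLOC][8-38 FREE]
Op 3: a = realloc(a, 5) -> a = 0; heap: [0-4 ALLOC][5-38 FREE]
Op 4: free(a) -> (freed a); heap: [0-38 FREE]
Op 5: b = malloc(3) -> b = 0; heap: [0-2 ALLOC][3-38 FREE]
Op 6: c = malloc(5) -> c = 3; heap: [0-2 ALLOC][3-7 ALLOC][8-38 FREE]
Op 7: d = malloc(4) -> d = 8; heap: [0-2 ALLOC][3-7 ALLOC][8-11 ALLOC][12-38 FREE]
free(d): d = 8 -> block [8-11 ALLOC]; mark free, coalesce with adjacent free neighbors -> [0-2 ALLOC][3-7 ALLOC][8-38 FREE]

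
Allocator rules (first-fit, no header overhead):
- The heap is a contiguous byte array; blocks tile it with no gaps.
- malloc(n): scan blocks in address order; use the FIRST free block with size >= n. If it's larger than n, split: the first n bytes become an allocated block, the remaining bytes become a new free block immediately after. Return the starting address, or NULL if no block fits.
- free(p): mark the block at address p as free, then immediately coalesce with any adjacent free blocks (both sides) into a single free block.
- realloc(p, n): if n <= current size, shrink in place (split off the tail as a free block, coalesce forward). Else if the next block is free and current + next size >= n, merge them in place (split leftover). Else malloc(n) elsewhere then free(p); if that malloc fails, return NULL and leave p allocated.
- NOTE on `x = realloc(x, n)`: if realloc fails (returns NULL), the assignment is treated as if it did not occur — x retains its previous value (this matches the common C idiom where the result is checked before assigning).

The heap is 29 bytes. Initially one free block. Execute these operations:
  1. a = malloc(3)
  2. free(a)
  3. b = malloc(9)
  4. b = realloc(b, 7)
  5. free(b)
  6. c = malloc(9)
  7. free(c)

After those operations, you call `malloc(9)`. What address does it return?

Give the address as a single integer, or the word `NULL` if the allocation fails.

Answer: 0

Derivation:
Op 1: a = malloc(3) -> a = 0; heap: [0-2 ALLOC][3-28 FREE]
Op 2: free(a) -> (freed a); heap: [0-28 FREE]
Op 3: b = malloc(9) -> b = 0; heap: [0-8 ALLOC][9-28 FREE]
Op 4: b = realloc(b, 7) -> b = 0; heap: [0-6 ALLOC][7-28 FREE]
Op 5: free(b) -> (freed b); heap: [0-28 FREE]
Op 6: c = malloc(9) -> c = 0; heap: [0-8 ALLOC][9-28 FREE]
Op 7: free(c) -> (freed c); heap: [0-28 FREE]
malloc(9): first-fit scan over [0-28 FREE] -> 0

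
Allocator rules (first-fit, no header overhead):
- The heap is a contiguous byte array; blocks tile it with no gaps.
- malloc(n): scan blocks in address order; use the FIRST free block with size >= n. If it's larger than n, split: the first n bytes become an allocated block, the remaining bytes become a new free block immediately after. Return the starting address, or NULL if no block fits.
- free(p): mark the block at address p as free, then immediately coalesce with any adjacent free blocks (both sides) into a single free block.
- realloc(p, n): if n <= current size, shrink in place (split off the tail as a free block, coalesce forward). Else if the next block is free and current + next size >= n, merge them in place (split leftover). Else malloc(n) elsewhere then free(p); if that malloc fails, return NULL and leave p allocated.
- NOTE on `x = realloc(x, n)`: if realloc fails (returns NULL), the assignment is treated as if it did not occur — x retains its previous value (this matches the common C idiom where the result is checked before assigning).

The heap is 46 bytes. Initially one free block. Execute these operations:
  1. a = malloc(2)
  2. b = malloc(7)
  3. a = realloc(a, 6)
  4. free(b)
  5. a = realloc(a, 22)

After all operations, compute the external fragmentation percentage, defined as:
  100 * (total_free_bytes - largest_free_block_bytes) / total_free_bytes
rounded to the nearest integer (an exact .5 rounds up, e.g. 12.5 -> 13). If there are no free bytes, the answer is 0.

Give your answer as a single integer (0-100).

Answer: 38

Derivation:
Op 1: a = malloc(2) -> a = 0; heap: [0-1 ALLOC][2-45 FREE]
Op 2: b = malloc(7) -> b = 2; heap: [0-1 ALLOC][2-8 ALLOC][9-45 FREE]
Op 3: a = realloc(a, 6) -> a = 9; heap: [0-1 FREE][2-8 ALLOC][9-14 ALLOC][15-45 FREE]
Op 4: free(b) -> (freed b); heap: [0-8 FREE][9-14 ALLOC][15-45 FREE]
Op 5: a = realloc(a, 22) -> a = 9; heap: [0-8 FREE][9-30 ALLOC][31-45 FREE]
Free blocks: [9 15] total_free=24 largest=15 -> 100*(24-15)/24 = 900/24 = 37.5 -> rounds to 38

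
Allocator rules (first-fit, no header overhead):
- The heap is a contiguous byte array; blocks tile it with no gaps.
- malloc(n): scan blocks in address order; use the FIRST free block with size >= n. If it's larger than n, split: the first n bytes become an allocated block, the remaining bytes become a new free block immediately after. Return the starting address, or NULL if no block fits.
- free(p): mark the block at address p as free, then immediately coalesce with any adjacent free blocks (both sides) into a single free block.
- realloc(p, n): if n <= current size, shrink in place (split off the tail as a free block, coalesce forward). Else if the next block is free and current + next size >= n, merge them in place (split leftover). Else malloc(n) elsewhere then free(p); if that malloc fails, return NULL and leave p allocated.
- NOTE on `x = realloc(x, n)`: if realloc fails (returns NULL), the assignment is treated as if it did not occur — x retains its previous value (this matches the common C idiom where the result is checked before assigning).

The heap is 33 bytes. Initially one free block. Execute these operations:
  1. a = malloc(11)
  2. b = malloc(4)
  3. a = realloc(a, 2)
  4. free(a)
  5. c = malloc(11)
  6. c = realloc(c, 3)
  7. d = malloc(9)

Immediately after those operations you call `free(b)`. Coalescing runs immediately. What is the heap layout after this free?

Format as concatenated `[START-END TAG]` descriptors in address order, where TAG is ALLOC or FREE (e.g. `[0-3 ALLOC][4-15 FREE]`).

Answer: [0-2 ALLOC][3-14 FREE][15-23 ALLOC][24-32 FREE]

Derivation:
Op 1: a = malloc(11) -> a = 0; heap: [0-10 ALLOC][11-32 FREE]
Op 2: b = malloc(4) -> b = 11; heap: [0-10 ALLOC][11-14 ALLOC][15-32 FREE]
Op 3: a = realloc(a, 2) -> a = 0; heap: [0-1 ALLOC][2-10 FREE][11-14 ALLOC][15-32 FREE]
Op 4: free(a) -> (freed a); heap: [0-10 FREE][11-14 ALLOC][15-32 FREE]
Op 5: c = malloc(11) -> c = 0; heap: [0-10 ALLOC][11-14 ALLOC][15-32 FREE]
Op 6: c = realloc(c, 3) -> c = 0; heap: [0-2 ALLOC][3-10 FREE][11-14 ALLOC][15-32 FREE]
Op 7: d = malloc(9) -> d = 15; heap: [0-2 ALLOC][3-10 FREE][11-14 ALLOC][15-23 ALLOC][24-32 FREE]
free(b): b = 11 -> block [11-14 ALLOC]; mark free, coalesce with adjacent free neighbors -> [0-2 ALLOC][3-14 FREE][15-23 ALLOC][24-32 FREE]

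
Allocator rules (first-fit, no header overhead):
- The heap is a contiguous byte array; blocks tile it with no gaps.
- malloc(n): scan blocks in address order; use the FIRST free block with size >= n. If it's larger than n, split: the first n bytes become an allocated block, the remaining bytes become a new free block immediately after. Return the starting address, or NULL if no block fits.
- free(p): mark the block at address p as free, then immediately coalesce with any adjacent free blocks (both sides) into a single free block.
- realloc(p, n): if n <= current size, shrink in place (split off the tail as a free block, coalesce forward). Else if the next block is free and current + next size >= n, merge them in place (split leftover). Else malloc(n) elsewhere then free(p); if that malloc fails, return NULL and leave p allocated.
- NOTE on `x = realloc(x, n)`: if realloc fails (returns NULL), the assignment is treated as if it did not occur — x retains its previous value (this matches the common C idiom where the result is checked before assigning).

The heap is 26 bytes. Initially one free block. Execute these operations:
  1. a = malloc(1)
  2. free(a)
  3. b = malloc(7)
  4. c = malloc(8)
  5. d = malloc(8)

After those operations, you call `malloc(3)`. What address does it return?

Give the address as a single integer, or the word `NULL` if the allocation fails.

Op 1: a = malloc(1) -> a = 0; heap: [0-0 ALLOC][1-25 FREE]
Op 2: free(a) -> (freed a); heap: [0-25 FREE]
Op 3: b = malloc(7) -> b = 0; heap: [0-6 ALLOC][7-25 FREE]
Op 4: c = malloc(8) -> c = 7; heap: [0-6 ALLOC][7-14 ALLOC][15-25 FREE]
Op 5: d = malloc(8) -> d = 15; heap: [0-6 ALLOC][7-14 ALLOC][15-22 ALLOC][23-25 FREE]
malloc(3): first-fit scan over [0-6 ALLOC][7-14 ALLOC][15-22 ALLOC][23-25 FREE] -> 23

Answer: 23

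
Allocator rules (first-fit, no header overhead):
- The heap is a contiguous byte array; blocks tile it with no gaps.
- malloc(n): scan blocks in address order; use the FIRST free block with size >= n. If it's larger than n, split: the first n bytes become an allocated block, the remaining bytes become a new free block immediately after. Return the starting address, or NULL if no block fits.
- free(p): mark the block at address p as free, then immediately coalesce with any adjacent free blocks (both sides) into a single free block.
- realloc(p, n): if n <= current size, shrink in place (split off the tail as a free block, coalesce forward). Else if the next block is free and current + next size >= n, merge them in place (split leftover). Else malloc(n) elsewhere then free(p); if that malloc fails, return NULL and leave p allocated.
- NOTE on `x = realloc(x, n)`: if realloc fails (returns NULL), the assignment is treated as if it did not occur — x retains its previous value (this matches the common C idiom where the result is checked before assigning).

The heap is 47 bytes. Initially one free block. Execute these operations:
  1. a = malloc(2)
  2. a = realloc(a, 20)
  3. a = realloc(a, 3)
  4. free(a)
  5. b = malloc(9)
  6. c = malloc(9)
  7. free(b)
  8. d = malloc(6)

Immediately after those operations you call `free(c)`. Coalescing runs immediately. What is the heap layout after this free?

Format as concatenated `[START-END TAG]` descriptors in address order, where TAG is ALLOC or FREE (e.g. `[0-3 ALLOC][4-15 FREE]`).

Answer: [0-5 ALLOC][6-46 FREE]

Derivation:
Op 1: a = malloc(2) -> a = 0; heap: [0-1 ALLOC][2-46 FREE]
Op 2: a = realloc(a, 20) -> a = 0; heap: [0-19 ALLOC][20-46 FREE]
Op 3: a = realloc(a, 3) -> a = 0; heap: [0-2 ALLOC][3-46 FREE]
Op 4: free(a) -> (freed a); heap: [0-46 FREE]
Op 5: b = malloc(9) -> b = 0; heap: [0-8 ALLOC][9-46 FREE]
Op 6: c = malloc(9) -> c = 9; heap: [0-8 ALLOC][9-17 ALLOC][18-46 FREE]
Op 7: free(b) -> (freed b); heap: [0-8 FREE][9-17 ALLOC][18-46 FREE]
Op 8: d = malloc(6) -> d = 0; heap: [0-5 ALLOC][6-8 FREE][9-17 ALLOC][18-46 FREE]
free(c): c = 9 -> block [9-17 ALLOC]; mark free, coalesce with adjacent free neighbors -> [0-5 ALLOC][6-46 FREE]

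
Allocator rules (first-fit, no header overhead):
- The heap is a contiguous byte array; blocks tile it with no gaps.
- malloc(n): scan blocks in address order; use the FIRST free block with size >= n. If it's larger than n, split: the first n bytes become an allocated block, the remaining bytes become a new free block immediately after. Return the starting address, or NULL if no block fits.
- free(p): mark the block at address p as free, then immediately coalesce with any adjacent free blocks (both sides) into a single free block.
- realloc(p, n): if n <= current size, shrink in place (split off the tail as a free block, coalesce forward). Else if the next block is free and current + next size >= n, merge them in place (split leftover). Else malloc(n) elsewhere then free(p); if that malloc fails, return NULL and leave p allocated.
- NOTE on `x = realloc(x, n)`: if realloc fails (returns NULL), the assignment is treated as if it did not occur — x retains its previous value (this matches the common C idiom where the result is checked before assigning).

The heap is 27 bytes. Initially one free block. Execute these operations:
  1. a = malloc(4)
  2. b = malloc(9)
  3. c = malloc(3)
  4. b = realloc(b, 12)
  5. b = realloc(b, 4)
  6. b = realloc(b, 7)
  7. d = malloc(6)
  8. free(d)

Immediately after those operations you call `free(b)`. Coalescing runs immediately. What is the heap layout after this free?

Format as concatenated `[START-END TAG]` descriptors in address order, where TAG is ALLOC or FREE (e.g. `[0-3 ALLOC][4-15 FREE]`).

Answer: [0-3 ALLOC][4-12 FREE][13-15 ALLOC][16-26 FREE]

Derivation:
Op 1: a = malloc(4) -> a = 0; heap: [0-3 ALLOC][4-26 FREE]
Op 2: b = malloc(9) -> b = 4; heap: [0-3 ALLOC][4-12 ALLOC][13-26 FREE]
Op 3: c = malloc(3) -> c = 13; heap: [0-3 ALLOC][4-12 ALLOC][13-15 ALLOC][16-26 FREE]
Op 4: b = realloc(b, 12) -> NULL (b unchanged); heap: [0-3 ALLOC][4-12 ALLOC][13-15 ALLOC][16-26 FREE]
Op 5: b = realloc(b, 4) -> b = 4; heap: [0-3 ALLOC][4-7 ALLOC][8-12 FREE][13-15 ALLOC][16-26 FREE]
Op 6: b = realloc(b, 7) -> b = 4; heap: [0-3 ALLOC][4-10 ALLOC][11-12 FREE][13-15 ALLOC][16-26 FREE]
Op 7: d = malloc(6) -> d = 16; heap: [0-3 ALLOC][4-10 ALLOC][11-12 FREE][13-15 ALLOC][16-21 ALLOC][22-26 FREE]
Op 8: free(d) -> (freed d); heap: [0-3 ALLOC][4-10 ALLOC][11-12 FREE][13-15 ALLOC][16-26 FREE]
free(b): b = 4 -> block [4-10 ALLOC]; mark free, coalesce with adjacent free neighbors -> [0-3 ALLOC][4-12 FREE][13-15 ALLOC][16-26 FREE]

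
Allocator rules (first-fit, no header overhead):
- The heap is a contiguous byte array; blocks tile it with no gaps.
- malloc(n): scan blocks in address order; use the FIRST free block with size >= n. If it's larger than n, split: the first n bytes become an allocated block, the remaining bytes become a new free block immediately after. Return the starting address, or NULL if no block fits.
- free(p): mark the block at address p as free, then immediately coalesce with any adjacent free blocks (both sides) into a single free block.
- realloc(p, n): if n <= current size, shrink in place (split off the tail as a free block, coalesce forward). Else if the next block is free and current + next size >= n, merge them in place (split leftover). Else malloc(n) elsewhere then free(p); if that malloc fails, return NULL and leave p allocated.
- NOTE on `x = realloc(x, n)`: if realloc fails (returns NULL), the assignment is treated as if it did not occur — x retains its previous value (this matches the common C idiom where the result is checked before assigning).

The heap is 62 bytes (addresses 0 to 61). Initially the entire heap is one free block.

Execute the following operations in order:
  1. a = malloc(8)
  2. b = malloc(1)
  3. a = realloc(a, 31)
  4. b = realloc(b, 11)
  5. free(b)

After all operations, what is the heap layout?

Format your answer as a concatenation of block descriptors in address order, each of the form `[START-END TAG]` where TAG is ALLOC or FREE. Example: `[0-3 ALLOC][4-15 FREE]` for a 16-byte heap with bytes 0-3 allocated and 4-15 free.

Answer: [0-8 FREE][9-39 ALLOC][40-61 FREE]

Derivation:
Op 1: a = malloc(8) -> a = 0; heap: [0-7 ALLOC][8-61 FREE]
Op 2: b = malloc(1) -> b = 8; heap: [0-7 ALLOC][8-8 ALLOC][9-61 FREE]
Op 3: a = realloc(a, 31) -> a = 9; heap: [0-7 FREE][8-8 ALLOC][9-39 ALLOC][40-61 FREE]
Op 4: b = realloc(b, 11) -> b = 40; heap: [0-8 FREE][9-39 ALLOC][40-50 ALLOC][51-61 FREE]
Op 5: free(b) -> (freed b); heap: [0-8 FREE][9-39 ALLOC][40-61 FREE]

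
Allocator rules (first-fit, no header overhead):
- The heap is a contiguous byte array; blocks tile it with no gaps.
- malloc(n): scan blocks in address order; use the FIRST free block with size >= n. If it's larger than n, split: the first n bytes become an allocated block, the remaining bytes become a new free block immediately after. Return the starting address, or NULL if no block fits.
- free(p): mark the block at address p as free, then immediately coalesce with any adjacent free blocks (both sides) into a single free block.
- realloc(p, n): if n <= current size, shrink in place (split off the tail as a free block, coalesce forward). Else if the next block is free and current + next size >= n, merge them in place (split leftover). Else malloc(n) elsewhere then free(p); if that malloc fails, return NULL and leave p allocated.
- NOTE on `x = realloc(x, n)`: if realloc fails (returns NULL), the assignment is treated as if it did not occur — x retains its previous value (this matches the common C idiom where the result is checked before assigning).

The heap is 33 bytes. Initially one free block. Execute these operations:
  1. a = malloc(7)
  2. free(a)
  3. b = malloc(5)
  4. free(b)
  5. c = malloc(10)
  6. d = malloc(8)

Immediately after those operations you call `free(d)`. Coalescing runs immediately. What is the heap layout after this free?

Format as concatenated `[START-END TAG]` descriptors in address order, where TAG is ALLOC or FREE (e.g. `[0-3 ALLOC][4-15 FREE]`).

Answer: [0-9 ALLOC][10-32 FREE]

Derivation:
Op 1: a = malloc(7) -> a = 0; heap: [0-6 ALLOC][7-32 FREE]
Op 2: free(a) -> (freed a); heap: [0-32 FREE]
Op 3: b = malloc(5) -> b = 0; heap: [0-4 ALLOC][5-32 FREE]
Op 4: free(b) -> (freed b); heap: [0-32 FREE]
Op 5: c = malloc(10) -> c = 0; heap: [0-9 ALLOC][10-32 FREE]
Op 6: d = malloc(8) -> d = 10; heap: [0-9 ALLOC][10-17 ALLOC][18-32 FREE]
free(d): d = 10 -> block [10-17 ALLOC]; mark free, coalesce with adjacent free neighbors -> [0-9 ALLOC][10-32 FREE]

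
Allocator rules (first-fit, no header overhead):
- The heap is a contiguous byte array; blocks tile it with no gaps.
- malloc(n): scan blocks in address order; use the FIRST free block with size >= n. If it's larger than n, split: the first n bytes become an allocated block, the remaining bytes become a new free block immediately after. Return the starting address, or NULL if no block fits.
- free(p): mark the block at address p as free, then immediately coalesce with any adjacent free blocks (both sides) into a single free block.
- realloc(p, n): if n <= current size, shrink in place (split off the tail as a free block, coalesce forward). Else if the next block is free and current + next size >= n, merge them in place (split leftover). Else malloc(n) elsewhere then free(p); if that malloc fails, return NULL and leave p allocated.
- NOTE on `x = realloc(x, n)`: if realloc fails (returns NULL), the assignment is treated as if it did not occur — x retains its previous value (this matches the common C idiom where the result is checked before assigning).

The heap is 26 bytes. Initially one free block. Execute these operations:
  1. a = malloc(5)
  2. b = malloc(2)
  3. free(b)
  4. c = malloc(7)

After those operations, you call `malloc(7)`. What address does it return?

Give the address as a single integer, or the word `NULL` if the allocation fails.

Op 1: a = malloc(5) -> a = 0; heap: [0-4 ALLOC][5-25 FREE]
Op 2: b = malloc(2) -> b = 5; heap: [0-4 ALLOC][5-6 ALLOC][7-25 FREE]
Op 3: free(b) -> (freed b); heap: [0-4 ALLOC][5-25 FREE]
Op 4: c = malloc(7) -> c = 5; heap: [0-4 ALLOC][5-11 ALLOC][12-25 FREE]
malloc(7): first-fit scan over [0-4 ALLOC][5-11 ALLOC][12-25 FREE] -> 12

Answer: 12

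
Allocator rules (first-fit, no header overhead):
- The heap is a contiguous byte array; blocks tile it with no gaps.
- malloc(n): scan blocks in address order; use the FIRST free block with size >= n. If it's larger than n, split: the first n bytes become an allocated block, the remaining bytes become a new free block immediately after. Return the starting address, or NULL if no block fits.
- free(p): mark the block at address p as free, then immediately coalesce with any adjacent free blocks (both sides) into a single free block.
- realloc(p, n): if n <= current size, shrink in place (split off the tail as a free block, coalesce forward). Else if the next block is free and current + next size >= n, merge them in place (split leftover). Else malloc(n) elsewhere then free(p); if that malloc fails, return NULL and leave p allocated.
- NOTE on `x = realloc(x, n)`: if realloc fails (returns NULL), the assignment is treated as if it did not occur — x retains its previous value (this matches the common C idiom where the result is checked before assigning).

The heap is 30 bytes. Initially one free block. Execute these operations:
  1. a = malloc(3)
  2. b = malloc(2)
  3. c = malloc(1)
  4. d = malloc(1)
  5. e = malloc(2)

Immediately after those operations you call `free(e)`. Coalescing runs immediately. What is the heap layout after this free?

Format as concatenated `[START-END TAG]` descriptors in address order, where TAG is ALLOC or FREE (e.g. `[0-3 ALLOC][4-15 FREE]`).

Answer: [0-2 ALLOC][3-4 ALLOC][5-5 ALLOC][6-6 ALLOC][7-29 FREE]

Derivation:
Op 1: a = malloc(3) -> a = 0; heap: [0-2 ALLOC][3-29 FREE]
Op 2: b = malloc(2) -> b = 3; heap: [0-2 ALLOC][3-4 ALLOC][5-29 FREE]
Op 3: c = malloc(1) -> c = 5; heap: [0-2 ALLOC][3-4 ALLOC][5-5 ALLOC][6-29 FREE]
Op 4: d = malloc(1) -> d = 6; heap: [0-2 ALLOC][3-4 ALLOC][5-5 ALLOC][6-6 ALLOC][7-29 FREE]
Op 5: e = malloc(2) -> e = 7; heap: [0-2 ALLOC][3-4 ALLOC][5-5 ALLOC][6-6 ALLOC][7-8 ALLOC][9-29 FREE]
free(e): e = 7 -> block [7-8 ALLOC]; mark free, coalesce with adjacent free neighbors -> [0-2 ALLOC][3-4 ALLOC][5-5 ALLOC][6-6 ALLOC][7-29 FREE]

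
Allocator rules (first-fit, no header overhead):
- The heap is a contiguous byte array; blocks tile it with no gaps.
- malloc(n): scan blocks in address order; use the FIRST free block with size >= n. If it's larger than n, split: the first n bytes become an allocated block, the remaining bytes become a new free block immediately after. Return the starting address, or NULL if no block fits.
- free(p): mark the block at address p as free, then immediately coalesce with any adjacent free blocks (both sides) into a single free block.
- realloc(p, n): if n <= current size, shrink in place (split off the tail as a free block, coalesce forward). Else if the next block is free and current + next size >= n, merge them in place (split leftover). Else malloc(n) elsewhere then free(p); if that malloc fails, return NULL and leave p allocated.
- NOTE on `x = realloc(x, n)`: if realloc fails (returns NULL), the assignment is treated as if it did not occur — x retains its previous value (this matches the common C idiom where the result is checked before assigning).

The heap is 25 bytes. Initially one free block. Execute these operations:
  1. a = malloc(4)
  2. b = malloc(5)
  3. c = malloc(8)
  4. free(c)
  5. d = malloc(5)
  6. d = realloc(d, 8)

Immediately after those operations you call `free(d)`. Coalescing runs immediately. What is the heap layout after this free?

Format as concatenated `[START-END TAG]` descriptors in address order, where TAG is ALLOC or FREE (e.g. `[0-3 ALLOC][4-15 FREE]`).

Op 1: a = malloc(4) -> a = 0; heap: [0-3 ALLOC][4-24 FREE]
Op 2: b = malloc(5) -> b = 4; heap: [0-3 ALLOC][4-8 ALLOC][9-24 FREE]
Op 3: c = malloc(8) -> c = 9; heap: [0-3 ALLOC][4-8 ALLOC][9-16 ALLOC][17-24 FREE]
Op 4: free(c) -> (freed c); heap: [0-3 ALLOC][4-8 ALLOC][9-24 FREE]
Op 5: d = malloc(5) -> d = 9; heap: [0-3 ALLOC][4-8 ALLOC][9-13 ALLOC][14-24 FREE]
Op 6: d = realloc(d, 8) -> d = 9; heap: [0-3 ALLOC][4-8 ALLOC][9-16 ALLOC][17-24 FREE]
free(d): d = 9 -> block [9-16 ALLOC]; mark free, coalesce with adjacent free neighbors -> [0-3 ALLOC][4-8 ALLOC][9-24 FREE]

Answer: [0-3 ALLOC][4-8 ALLOC][9-24 FREE]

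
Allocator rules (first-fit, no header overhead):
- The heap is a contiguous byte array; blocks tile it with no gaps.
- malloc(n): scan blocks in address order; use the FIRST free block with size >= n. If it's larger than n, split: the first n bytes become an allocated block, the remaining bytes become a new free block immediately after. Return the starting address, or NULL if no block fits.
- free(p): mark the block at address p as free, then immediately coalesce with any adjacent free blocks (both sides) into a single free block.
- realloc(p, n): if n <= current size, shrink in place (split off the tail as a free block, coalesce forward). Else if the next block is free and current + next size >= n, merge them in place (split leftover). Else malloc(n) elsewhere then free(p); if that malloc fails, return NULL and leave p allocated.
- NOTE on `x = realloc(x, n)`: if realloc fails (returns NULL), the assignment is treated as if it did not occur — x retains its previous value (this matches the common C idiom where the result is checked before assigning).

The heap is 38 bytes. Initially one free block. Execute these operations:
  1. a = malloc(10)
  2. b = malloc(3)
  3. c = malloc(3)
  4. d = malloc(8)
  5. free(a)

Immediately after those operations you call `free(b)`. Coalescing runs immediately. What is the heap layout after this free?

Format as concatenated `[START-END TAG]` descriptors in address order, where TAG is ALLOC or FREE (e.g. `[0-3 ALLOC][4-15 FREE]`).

Answer: [0-12 FREE][13-15 ALLOC][16-23 ALLOC][24-37 FREE]

Derivation:
Op 1: a = malloc(10) -> a = 0; heap: [0-9 ALLOC][10-37 FREE]
Op 2: b = malloc(3) -> b = 10; heap: [0-9 ALLOC][10-12 ALLOC][13-37 FREE]
Op 3: c = malloc(3) -> c = 13; heap: [0-9 ALLOC][10-12 ALLOC][13-15 ALLOC][16-37 FREE]
Op 4: d = malloc(8) -> d = 16; heap: [0-9 ALLOC][10-12 ALLOC][13-15 ALLOC][16-23 ALLOC][24-37 FREE]
Op 5: free(a) -> (freed a); heap: [0-9 FREE][10-12 ALLOC][13-15 ALLOC][16-23 ALLOC][24-37 FREE]
free(b): b = 10 -> block [10-12 ALLOC]; mark free, coalesce with adjacent free neighbors -> [0-12 FREE][13-15 ALLOC][16-23 ALLOC][24-37 FREE]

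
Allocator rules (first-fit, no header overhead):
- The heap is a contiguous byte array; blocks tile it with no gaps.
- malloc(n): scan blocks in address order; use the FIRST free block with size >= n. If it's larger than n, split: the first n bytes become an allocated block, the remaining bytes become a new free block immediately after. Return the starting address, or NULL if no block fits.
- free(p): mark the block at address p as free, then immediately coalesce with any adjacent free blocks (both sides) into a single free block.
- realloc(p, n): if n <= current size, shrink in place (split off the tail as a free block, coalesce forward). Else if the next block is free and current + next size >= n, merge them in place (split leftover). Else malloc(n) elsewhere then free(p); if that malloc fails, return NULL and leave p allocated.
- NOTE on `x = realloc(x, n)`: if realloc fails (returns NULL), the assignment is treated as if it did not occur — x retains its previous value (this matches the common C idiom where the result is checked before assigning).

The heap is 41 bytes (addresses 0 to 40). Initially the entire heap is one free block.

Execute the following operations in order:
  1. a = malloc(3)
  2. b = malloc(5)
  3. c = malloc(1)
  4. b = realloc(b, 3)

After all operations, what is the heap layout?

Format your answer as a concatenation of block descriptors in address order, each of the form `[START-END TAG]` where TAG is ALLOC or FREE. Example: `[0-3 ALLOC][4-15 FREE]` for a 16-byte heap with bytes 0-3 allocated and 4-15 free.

Op 1: a = malloc(3) -> a = 0; heap: [0-2 ALLOC][3-40 FREE]
Op 2: b = malloc(5) -> b = 3; heap: [0-2 ALLOC][3-7 ALLOC][8-40 FREE]
Op 3: c = malloc(1) -> c = 8; heap: [0-2 ALLOC][3-7 ALLOC][8-8 ALLOC][9-40 FREE]
Op 4: b = realloc(b, 3) -> b = 3; heap: [0-2 ALLOC][3-5 ALLOC][6-7 FREE][8-8 ALLOC][9-40 FREE]

Answer: [0-2 ALLOC][3-5 ALLOC][6-7 FREE][8-8 ALLOC][9-40 FREE]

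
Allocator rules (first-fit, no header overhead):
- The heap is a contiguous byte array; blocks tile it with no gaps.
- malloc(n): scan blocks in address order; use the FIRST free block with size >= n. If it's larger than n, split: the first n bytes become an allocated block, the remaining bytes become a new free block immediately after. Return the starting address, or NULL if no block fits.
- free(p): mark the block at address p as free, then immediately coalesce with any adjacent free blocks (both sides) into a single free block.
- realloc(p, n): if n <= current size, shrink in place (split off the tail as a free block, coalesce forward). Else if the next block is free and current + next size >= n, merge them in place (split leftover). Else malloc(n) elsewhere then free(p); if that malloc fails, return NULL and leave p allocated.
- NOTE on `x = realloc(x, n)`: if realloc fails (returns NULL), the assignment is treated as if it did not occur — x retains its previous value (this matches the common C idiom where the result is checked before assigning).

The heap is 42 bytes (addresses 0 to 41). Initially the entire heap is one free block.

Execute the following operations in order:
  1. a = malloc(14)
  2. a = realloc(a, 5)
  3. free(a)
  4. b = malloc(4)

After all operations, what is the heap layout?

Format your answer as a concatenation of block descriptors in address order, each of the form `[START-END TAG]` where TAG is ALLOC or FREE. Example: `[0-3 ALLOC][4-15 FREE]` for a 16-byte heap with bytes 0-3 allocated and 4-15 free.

Op 1: a = malloc(14) -> a = 0; heap: [0-13 ALLOC][14-41 FREE]
Op 2: a = realloc(a, 5) -> a = 0; heap: [0-4 ALLOC][5-41 FREE]
Op 3: free(a) -> (freed a); heap: [0-41 FREE]
Op 4: b = malloc(4) -> b = 0; heap: [0-3 ALLOC][4-41 FREE]

Answer: [0-3 ALLOC][4-41 FREE]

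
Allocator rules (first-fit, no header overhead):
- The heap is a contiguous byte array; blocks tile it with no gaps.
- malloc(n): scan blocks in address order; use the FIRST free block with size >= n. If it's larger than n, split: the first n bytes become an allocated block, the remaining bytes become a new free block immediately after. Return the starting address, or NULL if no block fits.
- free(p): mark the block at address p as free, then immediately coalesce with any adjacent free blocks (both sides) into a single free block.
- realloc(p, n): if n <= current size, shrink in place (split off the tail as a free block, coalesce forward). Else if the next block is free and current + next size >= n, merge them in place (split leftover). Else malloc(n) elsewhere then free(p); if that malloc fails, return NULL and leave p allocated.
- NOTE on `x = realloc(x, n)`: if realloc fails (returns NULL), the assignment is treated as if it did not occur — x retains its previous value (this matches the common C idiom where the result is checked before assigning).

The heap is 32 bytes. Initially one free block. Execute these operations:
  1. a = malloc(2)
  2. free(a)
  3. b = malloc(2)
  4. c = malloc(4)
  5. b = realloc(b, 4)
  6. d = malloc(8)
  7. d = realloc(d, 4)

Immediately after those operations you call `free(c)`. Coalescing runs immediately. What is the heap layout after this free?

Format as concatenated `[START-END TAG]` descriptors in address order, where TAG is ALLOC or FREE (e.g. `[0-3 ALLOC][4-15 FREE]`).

Answer: [0-5 FREE][6-9 ALLOC][10-13 ALLOC][14-31 FREE]

Derivation:
Op 1: a = malloc(2) -> a = 0; heap: [0-1 ALLOC][2-31 FREE]
Op 2: free(a) -> (freed a); heap: [0-31 FREE]
Op 3: b = malloc(2) -> b = 0; heap: [0-1 ALLOC][2-31 FREE]
Op 4: c = malloc(4) -> c = 2; heap: [0-1 ALLOC][2-5 ALLOC][6-31 FREE]
Op 5: b = realloc(b, 4) -> b = 6; heap: [0-1 FREE][2-5 ALLOC][6-9 ALLOC][10-31 FREE]
Op 6: d = malloc(8) -> d = 10; heap: [0-1 FREE][2-5 ALLOC][6-9 ALLOC][10-17 ALLOC][18-31 FREE]
Op 7: d = realloc(d, 4) -> d = 10; heap: [0-1 FREE][2-5 ALLOC][6-9 ALLOC][10-13 ALLOC][14-31 FREE]
free(c): c = 2 -> block [2-5 ALLOC]; mark free, coalesce with adjacent free neighbors -> [0-5 FREE][6-9 ALLOC][10-13 ALLOC][14-31 FREE]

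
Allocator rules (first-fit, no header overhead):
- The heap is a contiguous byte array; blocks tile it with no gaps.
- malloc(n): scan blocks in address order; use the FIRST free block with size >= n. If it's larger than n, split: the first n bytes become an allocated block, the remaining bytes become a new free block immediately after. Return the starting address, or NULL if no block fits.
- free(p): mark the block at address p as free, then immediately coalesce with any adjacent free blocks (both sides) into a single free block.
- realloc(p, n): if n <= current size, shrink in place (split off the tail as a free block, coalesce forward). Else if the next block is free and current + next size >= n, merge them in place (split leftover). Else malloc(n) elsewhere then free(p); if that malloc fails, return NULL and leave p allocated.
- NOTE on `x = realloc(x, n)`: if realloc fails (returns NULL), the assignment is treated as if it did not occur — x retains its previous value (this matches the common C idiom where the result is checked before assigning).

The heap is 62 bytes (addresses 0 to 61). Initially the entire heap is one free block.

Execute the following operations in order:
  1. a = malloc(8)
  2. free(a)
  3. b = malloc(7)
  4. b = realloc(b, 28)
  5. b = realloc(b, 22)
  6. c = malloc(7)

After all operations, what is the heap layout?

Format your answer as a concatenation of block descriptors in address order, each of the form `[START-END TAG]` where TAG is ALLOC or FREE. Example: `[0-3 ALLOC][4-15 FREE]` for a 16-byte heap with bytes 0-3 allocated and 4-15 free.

Answer: [0-21 ALLOC][22-28 ALLOC][29-61 FREE]

Derivation:
Op 1: a = malloc(8) -> a = 0; heap: [0-7 ALLOC][8-61 FREE]
Op 2: free(a) -> (freed a); heap: [0-61 FREE]
Op 3: b = malloc(7) -> b = 0; heap: [0-6 ALLOC][7-61 FREE]
Op 4: b = realloc(b, 28) -> b = 0; heap: [0-27 ALLOC][28-61 FREE]
Op 5: b = realloc(b, 22) -> b = 0; heap: [0-21 ALLOC][22-61 FREE]
Op 6: c = malloc(7) -> c = 22; heap: [0-21 ALLOC][22-28 ALLOC][29-61 FREE]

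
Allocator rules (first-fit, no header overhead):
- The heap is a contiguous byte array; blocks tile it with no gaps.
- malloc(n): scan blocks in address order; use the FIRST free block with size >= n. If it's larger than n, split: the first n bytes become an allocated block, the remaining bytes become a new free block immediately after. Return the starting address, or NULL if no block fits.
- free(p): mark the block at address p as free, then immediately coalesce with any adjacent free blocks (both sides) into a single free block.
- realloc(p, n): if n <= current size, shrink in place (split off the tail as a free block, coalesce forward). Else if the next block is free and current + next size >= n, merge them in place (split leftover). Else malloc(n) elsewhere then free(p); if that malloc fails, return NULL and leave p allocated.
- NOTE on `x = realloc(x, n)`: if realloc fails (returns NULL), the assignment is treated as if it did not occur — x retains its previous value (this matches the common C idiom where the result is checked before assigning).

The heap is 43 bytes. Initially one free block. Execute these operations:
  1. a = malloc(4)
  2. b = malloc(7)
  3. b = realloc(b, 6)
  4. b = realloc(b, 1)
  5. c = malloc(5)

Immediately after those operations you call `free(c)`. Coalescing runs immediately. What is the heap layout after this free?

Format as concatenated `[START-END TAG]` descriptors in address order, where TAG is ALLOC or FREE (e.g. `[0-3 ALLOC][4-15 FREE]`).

Answer: [0-3 ALLOC][4-4 ALLOC][5-42 FREE]

Derivation:
Op 1: a = malloc(4) -> a = 0; heap: [0-3 ALLOC][4-42 FREE]
Op 2: b = malloc(7) -> b = 4; heap: [0-3 ALLOC][4-10 ALLOC][11-42 FREE]
Op 3: b = realloc(b, 6) -> b = 4; heap: [0-3 ALLOC][4-9 ALLOC][10-42 FREE]
Op 4: b = realloc(b, 1) -> b = 4; heap: [0-3 ALLOC][4-4 ALLOC][5-42 FREE]
Op 5: c = malloc(5) -> c = 5; heap: [0-3 ALLOC][4-4 ALLOC][5-9 ALLOC][10-42 FREE]
free(c): c = 5 -> block [5-9 ALLOC]; mark free, coalesce with adjacent free neighbors -> [0-3 ALLOC][4-4 ALLOC][5-42 FREE]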